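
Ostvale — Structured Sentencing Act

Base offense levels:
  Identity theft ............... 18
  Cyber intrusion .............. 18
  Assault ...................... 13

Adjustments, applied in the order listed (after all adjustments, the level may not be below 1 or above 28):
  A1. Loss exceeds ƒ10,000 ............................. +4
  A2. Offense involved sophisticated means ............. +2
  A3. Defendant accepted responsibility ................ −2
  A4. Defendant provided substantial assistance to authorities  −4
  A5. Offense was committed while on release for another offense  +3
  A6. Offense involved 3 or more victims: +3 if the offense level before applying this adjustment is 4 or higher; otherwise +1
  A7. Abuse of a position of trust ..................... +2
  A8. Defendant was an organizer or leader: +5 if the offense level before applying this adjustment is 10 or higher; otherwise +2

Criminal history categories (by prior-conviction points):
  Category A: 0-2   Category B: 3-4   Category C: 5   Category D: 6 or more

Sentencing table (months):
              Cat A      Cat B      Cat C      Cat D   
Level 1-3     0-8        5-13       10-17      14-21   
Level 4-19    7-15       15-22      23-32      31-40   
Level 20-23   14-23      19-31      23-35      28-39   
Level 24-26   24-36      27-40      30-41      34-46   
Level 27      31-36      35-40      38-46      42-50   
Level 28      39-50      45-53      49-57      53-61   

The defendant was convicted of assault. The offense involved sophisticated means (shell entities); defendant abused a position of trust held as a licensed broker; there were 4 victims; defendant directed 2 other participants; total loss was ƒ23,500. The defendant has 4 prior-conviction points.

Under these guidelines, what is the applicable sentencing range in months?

45-53 months

Base offense level for assault: 13.
A1 applies: 13 + 4 = 17.
A2 applies: 17 + 2 = 19.
A4 does not apply.
A5 does not apply.
A6 applies (level before this adjustment is 19 ≥ 4, so +3): 19 + 3 = 22.
A7 applies: 22 + 2 = 24.
A8 applies (level before this adjustment is 24 ≥ 10, so +5): 24 + 5 = 29.
Level 29 exceeds the maximum of 28; capped at 28.
Final offense level: 28.
Criminal history: 4 prior points → Category B (3-4).
Level 28 falls in the 28 band.
Grid: Level 28 × Category B = 45-53 months.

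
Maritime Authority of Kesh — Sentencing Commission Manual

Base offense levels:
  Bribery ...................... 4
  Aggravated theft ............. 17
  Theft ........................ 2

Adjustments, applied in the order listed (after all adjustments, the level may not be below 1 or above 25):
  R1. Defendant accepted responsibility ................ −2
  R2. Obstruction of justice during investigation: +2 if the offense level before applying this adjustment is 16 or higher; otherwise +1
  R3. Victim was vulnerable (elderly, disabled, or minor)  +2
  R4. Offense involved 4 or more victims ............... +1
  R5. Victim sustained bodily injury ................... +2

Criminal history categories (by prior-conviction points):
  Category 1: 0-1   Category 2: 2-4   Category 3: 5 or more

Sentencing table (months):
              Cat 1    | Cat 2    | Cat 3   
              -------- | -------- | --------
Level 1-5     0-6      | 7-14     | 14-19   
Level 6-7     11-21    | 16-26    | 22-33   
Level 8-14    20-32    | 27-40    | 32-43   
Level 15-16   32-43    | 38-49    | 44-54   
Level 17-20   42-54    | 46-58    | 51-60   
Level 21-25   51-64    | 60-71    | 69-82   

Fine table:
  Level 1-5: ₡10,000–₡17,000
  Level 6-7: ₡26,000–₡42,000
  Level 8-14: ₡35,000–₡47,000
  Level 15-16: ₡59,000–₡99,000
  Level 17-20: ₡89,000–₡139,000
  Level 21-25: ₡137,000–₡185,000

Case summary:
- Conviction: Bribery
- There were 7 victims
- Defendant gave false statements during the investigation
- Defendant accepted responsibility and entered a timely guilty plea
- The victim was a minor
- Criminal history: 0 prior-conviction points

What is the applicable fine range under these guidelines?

₡26,000–₡42,000

Base offense level for bribery: 4.
R1 applies: 4 − 2 = 2.
R2 applies (level before this adjustment is 2 < 16, so +1): 2 + 1 = 3.
R3 applies: 3 + 2 = 5.
R4 applies: 5 + 1 = 6.
R5 does not apply.
Final offense level: 6.
Level 6 falls in the 6-7 band.
Fine table: Level 6-7 → ₡26,000–₡42,000.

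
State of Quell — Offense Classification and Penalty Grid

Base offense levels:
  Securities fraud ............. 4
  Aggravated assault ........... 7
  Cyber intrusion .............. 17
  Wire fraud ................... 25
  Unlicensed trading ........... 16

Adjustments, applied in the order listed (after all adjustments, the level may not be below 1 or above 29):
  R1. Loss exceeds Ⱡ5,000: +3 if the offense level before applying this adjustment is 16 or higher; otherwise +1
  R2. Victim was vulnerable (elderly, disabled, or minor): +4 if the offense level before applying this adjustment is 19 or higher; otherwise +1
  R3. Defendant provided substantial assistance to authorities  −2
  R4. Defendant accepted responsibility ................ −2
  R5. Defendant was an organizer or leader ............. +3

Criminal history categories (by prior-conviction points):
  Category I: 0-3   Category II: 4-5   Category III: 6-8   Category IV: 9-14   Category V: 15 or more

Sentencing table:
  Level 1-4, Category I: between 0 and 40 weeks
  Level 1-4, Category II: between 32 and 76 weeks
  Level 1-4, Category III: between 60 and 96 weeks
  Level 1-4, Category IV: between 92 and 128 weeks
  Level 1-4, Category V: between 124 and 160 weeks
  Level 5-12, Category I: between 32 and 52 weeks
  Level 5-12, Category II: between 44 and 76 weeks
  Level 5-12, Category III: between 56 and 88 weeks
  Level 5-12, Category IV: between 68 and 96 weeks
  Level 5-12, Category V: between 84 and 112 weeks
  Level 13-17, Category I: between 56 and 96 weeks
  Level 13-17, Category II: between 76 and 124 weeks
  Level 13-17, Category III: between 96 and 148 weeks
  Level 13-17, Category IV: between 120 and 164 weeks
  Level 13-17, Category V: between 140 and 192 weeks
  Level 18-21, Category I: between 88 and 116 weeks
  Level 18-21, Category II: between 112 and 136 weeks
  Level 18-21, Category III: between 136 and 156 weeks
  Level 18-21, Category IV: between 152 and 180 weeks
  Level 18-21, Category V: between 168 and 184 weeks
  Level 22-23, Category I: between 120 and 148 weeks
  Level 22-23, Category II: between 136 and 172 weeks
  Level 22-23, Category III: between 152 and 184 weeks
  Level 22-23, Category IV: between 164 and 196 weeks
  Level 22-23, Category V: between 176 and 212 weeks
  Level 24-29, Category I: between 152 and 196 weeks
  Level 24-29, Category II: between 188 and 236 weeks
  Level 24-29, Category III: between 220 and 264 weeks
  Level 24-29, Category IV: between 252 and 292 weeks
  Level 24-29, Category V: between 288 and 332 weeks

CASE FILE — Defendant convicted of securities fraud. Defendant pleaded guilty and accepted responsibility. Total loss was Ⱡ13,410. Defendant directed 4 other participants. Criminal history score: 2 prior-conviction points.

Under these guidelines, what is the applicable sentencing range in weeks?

Base offense level for securities fraud: 4.
R1 applies (level before this adjustment is 4 < 16, so +1): 4 + 1 = 5.
R4 applies: 5 − 2 = 3.
R5 applies: 3 + 3 = 6.
Final offense level: 6.
Criminal history: 2 prior points → Category I (0-3).
Level 6 falls in the 5-12 band.
Grid: Level 5-12 × Category I = 32-52 weeks.

32-52 weeks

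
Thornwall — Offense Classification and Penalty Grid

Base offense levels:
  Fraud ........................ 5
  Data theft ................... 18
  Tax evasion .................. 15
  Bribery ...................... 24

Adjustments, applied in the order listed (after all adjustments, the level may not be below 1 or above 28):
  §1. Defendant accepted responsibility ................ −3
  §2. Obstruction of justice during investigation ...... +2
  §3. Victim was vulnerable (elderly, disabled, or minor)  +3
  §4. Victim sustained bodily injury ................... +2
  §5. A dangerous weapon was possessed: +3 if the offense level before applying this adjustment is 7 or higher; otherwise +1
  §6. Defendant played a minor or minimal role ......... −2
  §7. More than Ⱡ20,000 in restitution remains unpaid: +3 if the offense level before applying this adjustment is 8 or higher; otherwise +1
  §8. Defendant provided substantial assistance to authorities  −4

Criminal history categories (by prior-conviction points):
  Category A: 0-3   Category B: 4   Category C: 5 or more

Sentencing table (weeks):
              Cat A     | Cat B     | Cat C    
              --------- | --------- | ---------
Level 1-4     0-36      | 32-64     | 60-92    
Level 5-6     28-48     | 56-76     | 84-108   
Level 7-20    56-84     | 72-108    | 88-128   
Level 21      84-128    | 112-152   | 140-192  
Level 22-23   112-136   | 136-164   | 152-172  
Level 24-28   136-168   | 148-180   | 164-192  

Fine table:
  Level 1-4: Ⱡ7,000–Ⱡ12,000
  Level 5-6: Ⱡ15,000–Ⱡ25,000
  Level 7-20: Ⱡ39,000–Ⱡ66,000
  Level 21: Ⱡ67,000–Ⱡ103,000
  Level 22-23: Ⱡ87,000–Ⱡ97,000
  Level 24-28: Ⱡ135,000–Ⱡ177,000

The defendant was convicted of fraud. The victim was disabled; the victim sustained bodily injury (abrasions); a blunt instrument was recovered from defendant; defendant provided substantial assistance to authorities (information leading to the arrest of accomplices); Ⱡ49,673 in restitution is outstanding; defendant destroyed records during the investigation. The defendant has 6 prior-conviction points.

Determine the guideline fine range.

Base offense level for fraud: 5.
§2 applies: 5 + 2 = 7.
§3 applies: 7 + 3 = 10.
§4 applies: 10 + 2 = 12.
§5 applies (level before this adjustment is 12 ≥ 7, so +3): 12 + 3 = 15.
§7 applies (level before this adjustment is 15 ≥ 8, so +3): 15 + 3 = 18.
§8 applies: 18 − 4 = 14.
Final offense level: 14.
Level 14 falls in the 7-20 band.
Fine table: Level 7-20 → Ⱡ39,000–Ⱡ66,000.

Ⱡ39,000–Ⱡ66,000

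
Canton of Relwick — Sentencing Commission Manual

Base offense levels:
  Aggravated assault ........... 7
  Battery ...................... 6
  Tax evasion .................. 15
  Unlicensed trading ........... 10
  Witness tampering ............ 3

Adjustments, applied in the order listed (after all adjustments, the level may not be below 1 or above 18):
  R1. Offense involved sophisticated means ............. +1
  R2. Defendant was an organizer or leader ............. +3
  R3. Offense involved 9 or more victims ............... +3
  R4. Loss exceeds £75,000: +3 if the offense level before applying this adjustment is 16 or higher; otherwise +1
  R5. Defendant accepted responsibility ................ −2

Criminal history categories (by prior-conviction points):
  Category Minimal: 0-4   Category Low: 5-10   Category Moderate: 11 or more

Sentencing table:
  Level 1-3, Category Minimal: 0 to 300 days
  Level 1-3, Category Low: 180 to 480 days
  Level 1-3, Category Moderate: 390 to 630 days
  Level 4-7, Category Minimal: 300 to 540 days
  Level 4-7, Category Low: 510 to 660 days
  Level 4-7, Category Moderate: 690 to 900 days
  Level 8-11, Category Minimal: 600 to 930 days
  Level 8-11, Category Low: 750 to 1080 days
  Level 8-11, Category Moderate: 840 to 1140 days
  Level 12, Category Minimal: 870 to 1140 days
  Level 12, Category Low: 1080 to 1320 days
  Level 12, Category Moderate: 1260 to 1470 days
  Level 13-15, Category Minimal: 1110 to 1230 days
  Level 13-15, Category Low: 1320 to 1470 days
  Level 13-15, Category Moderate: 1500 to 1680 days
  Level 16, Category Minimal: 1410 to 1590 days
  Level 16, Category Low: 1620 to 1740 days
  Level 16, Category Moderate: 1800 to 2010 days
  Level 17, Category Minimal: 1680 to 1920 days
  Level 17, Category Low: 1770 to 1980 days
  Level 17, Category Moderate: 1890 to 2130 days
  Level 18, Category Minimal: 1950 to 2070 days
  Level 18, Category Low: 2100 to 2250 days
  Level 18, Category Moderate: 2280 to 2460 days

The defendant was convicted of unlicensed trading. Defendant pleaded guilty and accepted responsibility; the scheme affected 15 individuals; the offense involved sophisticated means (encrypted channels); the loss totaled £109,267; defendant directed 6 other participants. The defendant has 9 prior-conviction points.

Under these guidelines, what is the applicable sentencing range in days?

2100-2250 days

Base offense level for unlicensed trading: 10.
R1 applies: 10 + 1 = 11.
R2 applies: 11 + 3 = 14.
R3 applies: 14 + 3 = 17.
R4 applies (level before this adjustment is 17 ≥ 16, so +3): 17 + 3 = 20.
R5 applies: 20 − 2 = 18.
Final offense level: 18.
Criminal history: 9 prior points → Category Low (5-10).
Level 18 falls in the 18 band.
Grid: Level 18 × Category Low = 2100-2250 days.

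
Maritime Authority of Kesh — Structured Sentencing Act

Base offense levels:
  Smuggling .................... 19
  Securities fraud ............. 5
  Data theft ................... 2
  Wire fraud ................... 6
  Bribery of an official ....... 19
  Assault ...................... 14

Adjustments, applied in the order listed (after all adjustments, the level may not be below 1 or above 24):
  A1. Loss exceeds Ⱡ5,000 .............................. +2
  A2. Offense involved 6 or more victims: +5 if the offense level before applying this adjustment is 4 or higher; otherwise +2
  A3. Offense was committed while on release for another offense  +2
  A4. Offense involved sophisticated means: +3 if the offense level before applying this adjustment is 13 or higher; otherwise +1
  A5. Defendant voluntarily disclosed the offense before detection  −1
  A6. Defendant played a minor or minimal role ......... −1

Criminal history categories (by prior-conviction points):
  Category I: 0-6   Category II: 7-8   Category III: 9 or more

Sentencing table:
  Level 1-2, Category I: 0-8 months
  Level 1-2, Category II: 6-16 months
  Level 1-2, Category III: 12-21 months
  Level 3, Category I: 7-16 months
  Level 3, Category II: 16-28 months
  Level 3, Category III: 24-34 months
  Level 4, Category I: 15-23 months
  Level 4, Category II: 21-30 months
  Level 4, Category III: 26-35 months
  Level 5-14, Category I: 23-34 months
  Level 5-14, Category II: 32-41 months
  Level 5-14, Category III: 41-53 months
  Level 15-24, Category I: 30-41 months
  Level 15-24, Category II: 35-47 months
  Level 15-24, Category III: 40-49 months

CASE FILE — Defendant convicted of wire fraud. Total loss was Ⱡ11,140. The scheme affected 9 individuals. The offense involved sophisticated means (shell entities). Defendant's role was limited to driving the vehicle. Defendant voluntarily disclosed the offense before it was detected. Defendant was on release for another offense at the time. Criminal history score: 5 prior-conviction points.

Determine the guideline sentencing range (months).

Base offense level for wire fraud: 6.
A1 applies: 6 + 2 = 8.
A2 applies (level before this adjustment is 8 ≥ 4, so +5): 8 + 5 = 13.
A3 applies: 13 + 2 = 15.
A4 applies (level before this adjustment is 15 ≥ 13, so +3): 15 + 3 = 18.
A5 applies: 18 − 1 = 17.
A6 applies: 17 − 1 = 16.
Final offense level: 16.
Criminal history: 5 prior points → Category I (0-6).
Level 16 falls in the 15-24 band.
Grid: Level 15-24 × Category I = 30-41 months.

30-41 months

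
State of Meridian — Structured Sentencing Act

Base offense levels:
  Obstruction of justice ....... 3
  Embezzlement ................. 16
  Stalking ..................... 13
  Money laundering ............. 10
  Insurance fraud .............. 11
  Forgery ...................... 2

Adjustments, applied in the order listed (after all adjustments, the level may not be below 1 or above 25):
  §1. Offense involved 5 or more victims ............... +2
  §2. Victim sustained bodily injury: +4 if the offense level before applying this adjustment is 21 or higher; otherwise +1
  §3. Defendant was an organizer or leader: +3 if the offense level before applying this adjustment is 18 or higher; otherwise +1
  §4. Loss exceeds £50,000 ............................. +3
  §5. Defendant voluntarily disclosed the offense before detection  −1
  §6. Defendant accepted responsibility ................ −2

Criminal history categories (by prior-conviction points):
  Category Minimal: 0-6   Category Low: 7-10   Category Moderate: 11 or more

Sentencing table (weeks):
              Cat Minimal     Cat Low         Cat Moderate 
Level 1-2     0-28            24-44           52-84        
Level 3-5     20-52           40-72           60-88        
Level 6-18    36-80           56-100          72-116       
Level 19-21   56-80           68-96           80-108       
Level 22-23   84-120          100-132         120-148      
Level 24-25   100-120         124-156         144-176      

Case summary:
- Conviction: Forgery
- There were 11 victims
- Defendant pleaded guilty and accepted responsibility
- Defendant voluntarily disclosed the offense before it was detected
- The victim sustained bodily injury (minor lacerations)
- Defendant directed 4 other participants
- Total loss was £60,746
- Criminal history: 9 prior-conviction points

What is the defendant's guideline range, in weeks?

Base offense level for forgery: 2.
§1 applies: 2 + 2 = 4.
§2 applies (level before this adjustment is 4 < 21, so +1): 4 + 1 = 5.
§3 applies (level before this adjustment is 5 < 18, so +1): 5 + 1 = 6.
§4 applies: 6 + 3 = 9.
§5 applies: 9 − 1 = 8.
§6 applies: 8 − 2 = 6.
Final offense level: 6.
Criminal history: 9 prior points → Category Low (7-10).
Level 6 falls in the 6-18 band.
Grid: Level 6-18 × Category Low = 56-100 weeks.

56-100 weeks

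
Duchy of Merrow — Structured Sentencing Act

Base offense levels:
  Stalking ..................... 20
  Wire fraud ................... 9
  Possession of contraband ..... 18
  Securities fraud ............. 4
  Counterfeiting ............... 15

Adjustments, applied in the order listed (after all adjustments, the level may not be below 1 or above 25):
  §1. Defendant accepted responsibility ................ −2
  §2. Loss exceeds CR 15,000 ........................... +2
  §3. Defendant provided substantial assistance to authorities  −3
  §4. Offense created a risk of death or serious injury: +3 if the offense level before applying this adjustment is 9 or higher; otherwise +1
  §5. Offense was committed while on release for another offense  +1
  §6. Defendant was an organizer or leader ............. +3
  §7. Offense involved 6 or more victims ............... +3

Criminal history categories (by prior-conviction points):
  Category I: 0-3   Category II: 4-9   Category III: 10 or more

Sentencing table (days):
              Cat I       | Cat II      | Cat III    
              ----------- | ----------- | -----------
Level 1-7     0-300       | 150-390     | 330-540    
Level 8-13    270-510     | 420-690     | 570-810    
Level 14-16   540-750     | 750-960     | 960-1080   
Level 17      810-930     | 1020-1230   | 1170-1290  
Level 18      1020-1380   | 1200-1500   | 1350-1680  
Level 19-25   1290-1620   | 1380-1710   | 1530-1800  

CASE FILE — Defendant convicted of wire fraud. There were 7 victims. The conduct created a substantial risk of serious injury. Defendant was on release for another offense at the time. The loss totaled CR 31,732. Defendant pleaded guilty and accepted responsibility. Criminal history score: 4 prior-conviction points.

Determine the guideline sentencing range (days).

750-960 days

Base offense level for wire fraud: 9.
§1 applies: 9 − 2 = 7.
§2 applies: 7 + 2 = 9.
§3 does not apply.
§4 applies (level before this adjustment is 9 ≥ 9, so +3): 9 + 3 = 12.
§5 applies: 12 + 1 = 13.
§7 applies: 13 + 3 = 16.
Final offense level: 16.
Criminal history: 4 prior points → Category II (4-9).
Level 16 falls in the 14-16 band.
Grid: Level 14-16 × Category II = 750-960 days.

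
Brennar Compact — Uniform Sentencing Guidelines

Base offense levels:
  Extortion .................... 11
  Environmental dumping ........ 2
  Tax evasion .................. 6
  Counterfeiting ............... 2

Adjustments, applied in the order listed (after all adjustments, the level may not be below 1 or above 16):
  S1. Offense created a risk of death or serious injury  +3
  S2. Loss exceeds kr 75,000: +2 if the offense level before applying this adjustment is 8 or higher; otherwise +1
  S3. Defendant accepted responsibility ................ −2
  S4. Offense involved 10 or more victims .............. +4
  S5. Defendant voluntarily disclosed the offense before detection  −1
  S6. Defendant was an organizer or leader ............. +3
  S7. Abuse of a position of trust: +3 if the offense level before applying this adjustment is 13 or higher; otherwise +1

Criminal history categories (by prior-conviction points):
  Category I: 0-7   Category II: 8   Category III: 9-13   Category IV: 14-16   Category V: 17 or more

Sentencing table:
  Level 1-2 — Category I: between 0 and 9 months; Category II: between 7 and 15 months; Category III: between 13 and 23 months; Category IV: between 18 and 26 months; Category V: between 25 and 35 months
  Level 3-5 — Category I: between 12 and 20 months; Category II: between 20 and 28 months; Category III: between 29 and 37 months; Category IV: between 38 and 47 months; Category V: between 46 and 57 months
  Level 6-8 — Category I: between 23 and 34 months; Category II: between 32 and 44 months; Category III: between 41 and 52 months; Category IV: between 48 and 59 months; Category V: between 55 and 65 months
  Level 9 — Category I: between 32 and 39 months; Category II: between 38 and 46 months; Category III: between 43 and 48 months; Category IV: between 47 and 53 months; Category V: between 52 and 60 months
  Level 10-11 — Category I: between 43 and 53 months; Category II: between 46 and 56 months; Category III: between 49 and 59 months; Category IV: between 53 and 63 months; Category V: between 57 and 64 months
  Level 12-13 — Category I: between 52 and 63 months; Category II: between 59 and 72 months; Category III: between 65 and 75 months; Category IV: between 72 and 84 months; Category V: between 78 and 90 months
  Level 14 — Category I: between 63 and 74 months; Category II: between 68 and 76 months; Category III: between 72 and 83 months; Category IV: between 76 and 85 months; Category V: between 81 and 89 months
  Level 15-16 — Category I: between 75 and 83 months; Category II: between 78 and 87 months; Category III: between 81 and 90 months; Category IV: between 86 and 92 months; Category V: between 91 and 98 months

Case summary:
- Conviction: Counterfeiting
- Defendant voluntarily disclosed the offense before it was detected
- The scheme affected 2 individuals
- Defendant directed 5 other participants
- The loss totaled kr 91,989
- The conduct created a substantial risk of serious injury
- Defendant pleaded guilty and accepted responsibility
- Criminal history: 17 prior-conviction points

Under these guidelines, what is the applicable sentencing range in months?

55-65 months

Base offense level for counterfeiting: 2.
S1 applies: 2 + 3 = 5.
S2 applies (level before this adjustment is 5 < 8, so +1): 5 + 1 = 6.
S3 applies: 6 − 2 = 4.
S4 does not apply.
S5 applies: 4 − 1 = 3.
S6 applies: 3 + 3 = 6.
Final offense level: 6.
Criminal history: 17 prior points → Category V (17+).
Level 6 falls in the 6-8 band.
Grid: Level 6-8 × Category V = 55-65 months.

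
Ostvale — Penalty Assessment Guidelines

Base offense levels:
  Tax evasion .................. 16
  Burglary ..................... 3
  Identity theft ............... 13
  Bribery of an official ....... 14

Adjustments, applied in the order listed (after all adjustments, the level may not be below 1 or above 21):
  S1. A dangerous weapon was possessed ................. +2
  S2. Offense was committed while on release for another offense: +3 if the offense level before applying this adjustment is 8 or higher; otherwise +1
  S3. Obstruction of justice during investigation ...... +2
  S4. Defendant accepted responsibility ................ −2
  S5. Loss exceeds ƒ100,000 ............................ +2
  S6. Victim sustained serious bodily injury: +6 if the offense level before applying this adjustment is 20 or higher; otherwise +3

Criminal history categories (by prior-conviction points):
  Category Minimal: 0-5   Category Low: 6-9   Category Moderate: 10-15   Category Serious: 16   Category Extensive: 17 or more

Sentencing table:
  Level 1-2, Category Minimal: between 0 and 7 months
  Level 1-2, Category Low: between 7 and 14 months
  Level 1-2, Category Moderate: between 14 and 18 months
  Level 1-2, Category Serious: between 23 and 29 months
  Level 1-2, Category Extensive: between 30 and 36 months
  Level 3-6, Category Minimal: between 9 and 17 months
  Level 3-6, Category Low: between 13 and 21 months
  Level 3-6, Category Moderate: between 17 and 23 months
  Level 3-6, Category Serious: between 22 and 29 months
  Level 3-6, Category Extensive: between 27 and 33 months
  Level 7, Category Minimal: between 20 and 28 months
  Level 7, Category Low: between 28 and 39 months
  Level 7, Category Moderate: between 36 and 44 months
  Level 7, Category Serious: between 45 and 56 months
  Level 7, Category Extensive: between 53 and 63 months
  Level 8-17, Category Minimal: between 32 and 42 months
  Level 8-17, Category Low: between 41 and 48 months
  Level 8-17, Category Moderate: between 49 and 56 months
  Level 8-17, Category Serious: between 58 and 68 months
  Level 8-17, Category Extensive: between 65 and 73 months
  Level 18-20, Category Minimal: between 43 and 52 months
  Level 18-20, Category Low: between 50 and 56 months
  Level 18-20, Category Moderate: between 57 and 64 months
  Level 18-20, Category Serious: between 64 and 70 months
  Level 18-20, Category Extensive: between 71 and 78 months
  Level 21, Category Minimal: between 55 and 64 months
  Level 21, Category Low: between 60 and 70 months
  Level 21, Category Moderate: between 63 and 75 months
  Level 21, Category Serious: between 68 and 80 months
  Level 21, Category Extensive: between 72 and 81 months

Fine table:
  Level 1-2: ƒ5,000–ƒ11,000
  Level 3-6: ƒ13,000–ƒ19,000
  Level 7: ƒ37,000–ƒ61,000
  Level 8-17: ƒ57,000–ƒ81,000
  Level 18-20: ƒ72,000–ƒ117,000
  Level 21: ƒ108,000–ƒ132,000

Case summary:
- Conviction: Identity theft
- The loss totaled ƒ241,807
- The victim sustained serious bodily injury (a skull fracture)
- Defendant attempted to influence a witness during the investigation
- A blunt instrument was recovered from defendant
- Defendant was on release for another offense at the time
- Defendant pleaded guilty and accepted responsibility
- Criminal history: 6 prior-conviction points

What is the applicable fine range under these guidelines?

Base offense level for identity theft: 13.
S1 applies: 13 + 2 = 15.
S2 applies (level before this adjustment is 15 ≥ 8, so +3): 15 + 3 = 18.
S3 applies: 18 + 2 = 20.
S4 applies: 20 − 2 = 18.
S5 applies: 18 + 2 = 20.
S6 applies (level before this adjustment is 20 ≥ 20, so +6): 20 + 6 = 26.
Level 26 exceeds the maximum of 21; capped at 21.
Final offense level: 21.
Level 21 falls in the 21 band.
Fine table: Level 21 → ƒ108,000–ƒ132,000.

ƒ108,000–ƒ132,000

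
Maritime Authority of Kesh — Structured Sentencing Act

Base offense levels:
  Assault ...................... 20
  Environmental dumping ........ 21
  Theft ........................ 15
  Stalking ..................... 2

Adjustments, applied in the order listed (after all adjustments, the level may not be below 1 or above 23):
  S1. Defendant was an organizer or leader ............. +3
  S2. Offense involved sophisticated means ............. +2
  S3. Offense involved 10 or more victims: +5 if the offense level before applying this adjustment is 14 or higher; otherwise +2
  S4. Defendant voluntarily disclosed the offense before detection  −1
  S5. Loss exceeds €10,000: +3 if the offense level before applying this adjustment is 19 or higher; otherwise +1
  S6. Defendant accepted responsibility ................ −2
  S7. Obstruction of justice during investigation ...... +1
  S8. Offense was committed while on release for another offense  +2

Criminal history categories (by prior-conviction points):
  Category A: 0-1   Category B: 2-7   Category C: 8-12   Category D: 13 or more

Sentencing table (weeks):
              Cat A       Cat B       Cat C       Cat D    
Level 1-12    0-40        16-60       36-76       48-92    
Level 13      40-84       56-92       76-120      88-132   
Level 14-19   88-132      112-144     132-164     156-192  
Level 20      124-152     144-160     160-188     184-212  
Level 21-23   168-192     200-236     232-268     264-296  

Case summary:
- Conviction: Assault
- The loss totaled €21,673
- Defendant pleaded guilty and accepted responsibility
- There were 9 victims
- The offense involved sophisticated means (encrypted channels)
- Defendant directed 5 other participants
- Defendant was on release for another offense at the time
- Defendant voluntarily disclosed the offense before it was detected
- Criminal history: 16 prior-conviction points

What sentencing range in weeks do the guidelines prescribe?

264-296 weeks

Base offense level for assault: 20.
S1 applies: 20 + 3 = 23.
S2 applies: 23 + 2 = 25.
S4 applies: 25 − 1 = 24.
S5 applies (level before this adjustment is 24 ≥ 19, so +3): 24 + 3 = 27.
S6 applies: 27 − 2 = 25.
S7 does not apply.
S8 applies: 25 + 2 = 27.
Level 27 exceeds the maximum of 23; capped at 23.
Final offense level: 23.
Criminal history: 16 prior points → Category D (13+).
Level 23 falls in the 21-23 band.
Grid: Level 21-23 × Category D = 264-296 weeks.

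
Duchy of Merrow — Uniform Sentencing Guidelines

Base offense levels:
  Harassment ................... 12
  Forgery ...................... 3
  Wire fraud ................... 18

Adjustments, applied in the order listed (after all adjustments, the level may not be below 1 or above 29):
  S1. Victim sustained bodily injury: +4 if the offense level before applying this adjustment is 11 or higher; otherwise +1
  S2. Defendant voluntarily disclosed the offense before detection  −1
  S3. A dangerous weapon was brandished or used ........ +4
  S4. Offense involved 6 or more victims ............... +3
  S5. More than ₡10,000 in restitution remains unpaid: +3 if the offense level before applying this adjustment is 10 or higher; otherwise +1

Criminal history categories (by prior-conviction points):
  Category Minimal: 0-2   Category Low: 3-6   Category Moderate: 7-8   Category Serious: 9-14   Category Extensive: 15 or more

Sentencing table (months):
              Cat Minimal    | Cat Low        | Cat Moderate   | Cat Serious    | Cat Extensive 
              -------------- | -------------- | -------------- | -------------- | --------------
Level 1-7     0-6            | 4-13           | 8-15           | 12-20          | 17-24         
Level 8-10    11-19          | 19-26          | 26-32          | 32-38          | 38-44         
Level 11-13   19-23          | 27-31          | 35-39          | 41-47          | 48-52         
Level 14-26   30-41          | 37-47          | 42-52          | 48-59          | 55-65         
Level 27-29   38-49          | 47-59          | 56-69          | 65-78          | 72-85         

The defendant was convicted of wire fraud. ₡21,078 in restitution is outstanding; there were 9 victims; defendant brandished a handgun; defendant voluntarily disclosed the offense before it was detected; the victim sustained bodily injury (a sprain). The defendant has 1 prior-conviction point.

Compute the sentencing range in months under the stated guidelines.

38-49 months

Base offense level for wire fraud: 18.
S1 applies (level before this adjustment is 18 ≥ 11, so +4): 18 + 4 = 22.
S2 applies: 22 − 1 = 21.
S3 applies: 21 + 4 = 25.
S4 applies: 25 + 3 = 28.
S5 applies (level before this adjustment is 28 ≥ 10, so +3): 28 + 3 = 31.
Level 31 exceeds the maximum of 29; capped at 29.
Final offense level: 29.
Criminal history: 1 prior point → Category Minimal (0-2).
Level 29 falls in the 27-29 band.
Grid: Level 27-29 × Category Minimal = 38-49 months.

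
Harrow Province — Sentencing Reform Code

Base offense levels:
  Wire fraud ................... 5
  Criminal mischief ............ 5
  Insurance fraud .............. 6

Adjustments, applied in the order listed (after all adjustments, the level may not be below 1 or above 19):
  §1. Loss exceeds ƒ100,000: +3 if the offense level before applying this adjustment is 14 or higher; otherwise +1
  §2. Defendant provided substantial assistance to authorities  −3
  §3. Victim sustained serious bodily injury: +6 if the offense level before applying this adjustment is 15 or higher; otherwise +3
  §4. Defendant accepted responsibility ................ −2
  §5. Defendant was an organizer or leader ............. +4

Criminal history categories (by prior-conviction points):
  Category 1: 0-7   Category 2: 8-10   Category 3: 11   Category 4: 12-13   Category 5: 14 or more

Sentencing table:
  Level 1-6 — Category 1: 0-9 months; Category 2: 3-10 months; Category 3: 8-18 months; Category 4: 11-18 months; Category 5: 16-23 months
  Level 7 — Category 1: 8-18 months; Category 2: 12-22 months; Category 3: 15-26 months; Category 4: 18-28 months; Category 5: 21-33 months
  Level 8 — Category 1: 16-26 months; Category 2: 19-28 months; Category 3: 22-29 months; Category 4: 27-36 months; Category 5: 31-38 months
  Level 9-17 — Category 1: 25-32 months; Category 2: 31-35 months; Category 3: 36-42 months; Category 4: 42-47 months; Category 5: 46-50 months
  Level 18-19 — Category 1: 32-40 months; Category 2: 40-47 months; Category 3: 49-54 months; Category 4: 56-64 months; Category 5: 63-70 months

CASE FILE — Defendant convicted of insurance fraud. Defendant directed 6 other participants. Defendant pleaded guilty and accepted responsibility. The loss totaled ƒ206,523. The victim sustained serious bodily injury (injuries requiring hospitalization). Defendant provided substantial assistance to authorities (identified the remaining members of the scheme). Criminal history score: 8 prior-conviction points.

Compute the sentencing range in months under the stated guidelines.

31-35 months

Base offense level for insurance fraud: 6.
§1 applies (level before this adjustment is 6 < 14, so +1): 6 + 1 = 7.
§2 applies: 7 − 3 = 4.
§3 applies (level before this adjustment is 4 < 15, so +3): 4 + 3 = 7.
§4 applies: 7 − 2 = 5.
§5 applies: 5 + 4 = 9.
Final offense level: 9.
Criminal history: 8 prior points → Category 2 (8-10).
Level 9 falls in the 9-17 band.
Grid: Level 9-17 × Category 2 = 31-35 months.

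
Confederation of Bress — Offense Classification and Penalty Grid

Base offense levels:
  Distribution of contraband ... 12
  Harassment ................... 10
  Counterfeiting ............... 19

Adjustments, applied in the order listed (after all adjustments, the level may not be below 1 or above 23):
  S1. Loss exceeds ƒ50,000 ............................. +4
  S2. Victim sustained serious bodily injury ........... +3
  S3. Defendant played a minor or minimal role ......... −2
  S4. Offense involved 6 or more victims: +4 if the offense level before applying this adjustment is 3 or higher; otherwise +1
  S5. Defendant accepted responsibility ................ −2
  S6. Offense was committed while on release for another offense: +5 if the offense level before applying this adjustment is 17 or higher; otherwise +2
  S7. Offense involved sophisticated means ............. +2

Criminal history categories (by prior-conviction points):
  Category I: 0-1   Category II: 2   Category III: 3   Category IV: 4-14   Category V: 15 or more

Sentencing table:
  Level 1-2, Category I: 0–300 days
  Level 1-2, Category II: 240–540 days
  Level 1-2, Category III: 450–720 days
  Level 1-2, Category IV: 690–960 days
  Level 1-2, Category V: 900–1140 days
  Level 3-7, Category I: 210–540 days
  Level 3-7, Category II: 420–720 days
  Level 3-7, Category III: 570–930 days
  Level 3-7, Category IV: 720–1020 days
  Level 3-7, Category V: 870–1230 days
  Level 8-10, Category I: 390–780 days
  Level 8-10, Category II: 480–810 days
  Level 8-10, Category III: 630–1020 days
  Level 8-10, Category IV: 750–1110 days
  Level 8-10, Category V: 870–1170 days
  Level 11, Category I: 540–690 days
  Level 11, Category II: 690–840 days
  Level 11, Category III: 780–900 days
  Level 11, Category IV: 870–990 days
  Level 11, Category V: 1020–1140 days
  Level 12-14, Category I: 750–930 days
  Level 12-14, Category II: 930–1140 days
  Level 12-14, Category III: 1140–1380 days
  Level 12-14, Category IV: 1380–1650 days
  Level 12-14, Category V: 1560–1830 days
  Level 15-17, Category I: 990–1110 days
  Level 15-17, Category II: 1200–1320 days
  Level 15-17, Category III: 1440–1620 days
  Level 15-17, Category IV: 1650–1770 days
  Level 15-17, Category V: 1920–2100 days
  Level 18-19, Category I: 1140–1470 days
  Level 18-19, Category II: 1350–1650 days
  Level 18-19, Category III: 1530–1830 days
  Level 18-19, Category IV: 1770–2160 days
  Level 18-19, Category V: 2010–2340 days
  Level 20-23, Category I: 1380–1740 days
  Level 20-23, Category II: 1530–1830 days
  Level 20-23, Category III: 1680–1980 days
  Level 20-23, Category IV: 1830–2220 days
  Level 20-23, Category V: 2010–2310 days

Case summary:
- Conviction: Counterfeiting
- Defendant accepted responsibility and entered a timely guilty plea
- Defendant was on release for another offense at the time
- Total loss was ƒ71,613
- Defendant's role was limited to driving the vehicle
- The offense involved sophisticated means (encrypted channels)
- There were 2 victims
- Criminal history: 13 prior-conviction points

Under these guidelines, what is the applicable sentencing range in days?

Base offense level for counterfeiting: 19.
S1 applies: 19 + 4 = 23.
S2 does not apply.
S3 applies: 23 − 2 = 21.
S4 does not apply.
S5 applies: 21 − 2 = 19.
S6 applies (level before this adjustment is 19 ≥ 17, so +5): 19 + 5 = 24.
S7 applies: 24 + 2 = 26.
Level 26 exceeds the maximum of 23; capped at 23.
Final offense level: 23.
Criminal history: 13 prior points → Category IV (4-14).
Level 23 falls in the 20-23 band.
Grid: Level 20-23 × Category IV = 1830-2220 days.

1830-2220 days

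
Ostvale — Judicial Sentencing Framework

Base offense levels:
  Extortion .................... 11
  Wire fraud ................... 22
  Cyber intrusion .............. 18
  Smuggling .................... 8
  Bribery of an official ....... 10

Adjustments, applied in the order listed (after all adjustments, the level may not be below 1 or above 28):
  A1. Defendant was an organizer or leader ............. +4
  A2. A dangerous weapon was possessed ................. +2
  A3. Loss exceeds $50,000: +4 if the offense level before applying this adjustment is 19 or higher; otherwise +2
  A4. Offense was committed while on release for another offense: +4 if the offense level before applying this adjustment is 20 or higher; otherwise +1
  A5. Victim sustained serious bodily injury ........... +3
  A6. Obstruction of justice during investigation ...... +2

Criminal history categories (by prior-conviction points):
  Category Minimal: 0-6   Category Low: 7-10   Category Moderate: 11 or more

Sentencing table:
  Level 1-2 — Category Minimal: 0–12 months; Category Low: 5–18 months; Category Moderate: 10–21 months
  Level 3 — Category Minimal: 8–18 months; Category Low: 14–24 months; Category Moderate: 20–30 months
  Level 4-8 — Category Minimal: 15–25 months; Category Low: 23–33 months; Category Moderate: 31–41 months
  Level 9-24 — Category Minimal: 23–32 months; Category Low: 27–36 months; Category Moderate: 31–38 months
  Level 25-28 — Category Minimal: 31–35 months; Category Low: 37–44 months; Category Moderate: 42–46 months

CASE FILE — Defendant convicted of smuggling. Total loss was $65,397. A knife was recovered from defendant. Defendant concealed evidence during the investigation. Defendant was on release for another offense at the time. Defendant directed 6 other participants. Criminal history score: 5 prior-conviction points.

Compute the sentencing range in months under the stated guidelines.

23-32 months

Base offense level for smuggling: 8.
A1 applies: 8 + 4 = 12.
A2 applies: 12 + 2 = 14.
A3 applies (level before this adjustment is 14 < 19, so +2): 14 + 2 = 16.
A4 applies (level before this adjustment is 16 < 20, so +1): 16 + 1 = 17.
A5 does not apply.
A6 applies: 17 + 2 = 19.
Final offense level: 19.
Criminal history: 5 prior points → Category Minimal (0-6).
Level 19 falls in the 9-24 band.
Grid: Level 9-24 × Category Minimal = 23-32 months.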